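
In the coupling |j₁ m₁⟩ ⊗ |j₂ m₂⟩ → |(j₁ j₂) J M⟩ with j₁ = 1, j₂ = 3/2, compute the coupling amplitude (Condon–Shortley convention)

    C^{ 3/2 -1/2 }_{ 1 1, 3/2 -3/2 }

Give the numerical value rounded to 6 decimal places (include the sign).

+0.632456

√[4·1!1!2!/5! · 2!0!0!3!1!2!] = √(8/5)
  +(−1)^0/∏(0,1,0,0,1,2)! = 1/2  (running 1/2)
⟨..|..⟩ = √(8/5)·(1/2) = +0.632456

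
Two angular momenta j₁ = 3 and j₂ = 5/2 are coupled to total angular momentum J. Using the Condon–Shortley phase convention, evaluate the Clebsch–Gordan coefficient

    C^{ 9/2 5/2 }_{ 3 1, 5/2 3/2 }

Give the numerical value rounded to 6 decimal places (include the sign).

-0.317821

√[10·1!5!4!/11! · 4!2!4!1!7!2!] = √(92160/11)
  +(−1)^0/∏(0,1,2,4,3,0)! = 1/288  (running 1/288)
  +(−1)^1/∏(1,0,1,3,4,1)! = -1/144  (running -1/288)
⟨..|..⟩ = √(92160/11)·(-1/288) = -0.317821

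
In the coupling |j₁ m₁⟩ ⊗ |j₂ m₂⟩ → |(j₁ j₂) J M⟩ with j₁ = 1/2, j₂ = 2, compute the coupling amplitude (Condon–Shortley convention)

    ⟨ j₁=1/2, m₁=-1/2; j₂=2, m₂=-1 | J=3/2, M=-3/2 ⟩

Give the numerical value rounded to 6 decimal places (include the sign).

√[4·1!0!3!/5! · 0!1!1!3!0!3!] = √(36/5)
  +(−1)^1/∏(1,0,0,0,0,3)! = -1/6  (running -1/6)
⟨..|..⟩ = √(36/5)·(-1/6) = -0.447214

-0.447214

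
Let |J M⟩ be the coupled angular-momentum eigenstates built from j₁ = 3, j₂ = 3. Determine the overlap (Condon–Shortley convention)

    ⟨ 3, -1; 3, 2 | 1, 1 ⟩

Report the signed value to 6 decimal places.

√[3·5!1!1!/8! · 2!4!5!1!2!0!] = √(720/7)
  +(−1)^4/∏(4,1,0,1,1,0)! = 1/24  (running 1/24)
⟨..|..⟩ = √(720/7)·(1/24) = +0.422577

+√(5/28) = +0.422577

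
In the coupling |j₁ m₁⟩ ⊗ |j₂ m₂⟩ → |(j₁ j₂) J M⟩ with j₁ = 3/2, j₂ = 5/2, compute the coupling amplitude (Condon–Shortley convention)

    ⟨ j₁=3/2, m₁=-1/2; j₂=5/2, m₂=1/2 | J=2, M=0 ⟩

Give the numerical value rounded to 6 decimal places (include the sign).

-0.267261  (= −√(1/14))

j₁+j₂−J=2  J+j₁−j₂=1  J−j₁+j₂=3  j₁+j₂+J+1=7
(j₁±m₁, j₂±m₂, J±M) = (1,2,3,2,2,2)
P² = 8/7
sum k=1..2:
  [1] −1/2 = -1/2
  [2] +1/4 = 1/4
S = -1/4
C² = P²·S² = 1/14 ; C = -0.267261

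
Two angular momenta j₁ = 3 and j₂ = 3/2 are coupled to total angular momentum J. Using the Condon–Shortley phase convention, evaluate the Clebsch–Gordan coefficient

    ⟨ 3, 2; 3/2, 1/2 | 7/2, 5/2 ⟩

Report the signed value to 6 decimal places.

triangle: 1!·5!·2!/9! = 240/362880
(j±m)!: 5!·1!·2!·1!·6!·1! = 172800
prefactor² = (2J+1)·Δ·N² = 6400/7
  k=0: +1/(0!·1!·1!·2!·4!·0!) = 1/48
  k=1: −1/(1!·0!·0!·1!·5!·1!) = -1/120
Σ = 1/80  ⇒  CG² = 6400/7·1/80² = 1/7
CG = +√(1/7) = +0.377964

+0.377964  (= +√(1/7))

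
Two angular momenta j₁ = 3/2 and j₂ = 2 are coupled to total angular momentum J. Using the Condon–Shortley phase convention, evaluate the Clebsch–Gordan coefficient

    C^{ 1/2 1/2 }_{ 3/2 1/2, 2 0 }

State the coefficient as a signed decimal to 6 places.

triangle: 3!×0!×1!/5! = 6/120
(j±m)!: 2!×1!×2!×2!×1!×0! = 8
prefactor² = (2J+1)×Δ×N² = 4/5
  k=1: −1/(1!×2!×0!×1!×0!×0!) = -1/2
Σ = -1/2  ⇒  CG² = 4/5×(-1/2)² = 1/5
CG = −√(1/5) = -0.447214

-0.447214  (= −√(1/5))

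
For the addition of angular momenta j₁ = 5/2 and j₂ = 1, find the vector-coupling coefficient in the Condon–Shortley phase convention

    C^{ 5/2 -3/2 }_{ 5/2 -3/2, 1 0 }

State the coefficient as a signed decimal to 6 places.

−√(9/35) ≈ -0.507093

j₁+j₂−J=1  J+j₁−j₂=4  J−j₁+j₂=1  j₁+j₂+J+1=7
(j₁±m₁, j₂±m₂, J±M) = (1,4,1,1,1,4)
P² = 576/35
sum k=0..1:
  [0] +1/24 = 1/24
  [1] −1/6 = -1/6
S = -1/8
C² = P²·S² = 9/35 ; C = -0.507093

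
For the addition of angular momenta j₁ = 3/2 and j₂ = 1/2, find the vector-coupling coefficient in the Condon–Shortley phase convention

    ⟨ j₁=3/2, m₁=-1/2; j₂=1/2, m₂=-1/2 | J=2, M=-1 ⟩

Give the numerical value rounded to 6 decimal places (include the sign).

j₁+j₂−J=0  J+j₁−j₂=3  J−j₁+j₂=1  j₁+j₂+J+1=5
(j₁±m₁, j₂±m₂, J±M) = (1,2,0,1,1,3)
P² = 3
sum k=0..0:
  [0] +1/2 = 1/2
S = 1/2
C² = P²·S² = 3/4 ; C = +0.866025

+√(3/4) = +0.866025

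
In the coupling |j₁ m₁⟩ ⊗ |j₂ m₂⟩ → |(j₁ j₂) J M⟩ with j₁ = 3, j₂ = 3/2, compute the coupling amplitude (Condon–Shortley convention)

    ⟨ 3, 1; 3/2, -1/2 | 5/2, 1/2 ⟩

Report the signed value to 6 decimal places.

j₁+j₂−J=2  J+j₁−j₂=4  J−j₁+j₂=1  j₁+j₂+J+1=8
(j₁±m₁, j₂±m₂, J±M) = (4,2,1,2,3,2)
P² = 288/35
sum k=0..1:
  [0] +1/8 = 1/8
  [1] −1/6 = -1/6
S = -1/24
C² = P²·S² = 1/70 ; C = -0.119523

−√(1/70) = -0.119523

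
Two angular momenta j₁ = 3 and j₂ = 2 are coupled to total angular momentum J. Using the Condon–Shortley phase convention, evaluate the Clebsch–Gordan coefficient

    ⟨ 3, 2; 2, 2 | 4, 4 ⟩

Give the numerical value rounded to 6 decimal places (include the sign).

j₁+j₂−J=1  J+j₁−j₂=5  J−j₁+j₂=3  j₁+j₂+J+1=10
(j₁±m₁, j₂±m₂, J±M) = (5,1,4,0,8,0)
P² = 207360
sum k=1..1:
  [1] −1/720 = -1/720
S = -1/720
C² = P²·S² = 2/5 ; C = -0.632456

-0.632456  (= −√(2/5))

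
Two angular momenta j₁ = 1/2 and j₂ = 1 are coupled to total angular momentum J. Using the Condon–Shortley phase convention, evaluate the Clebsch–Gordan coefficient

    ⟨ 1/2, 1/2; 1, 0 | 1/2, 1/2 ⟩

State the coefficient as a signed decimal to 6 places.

+0.577350

√[2·1!0!1!/3! · 1!0!1!1!1!0!] = √(1/3)
  +(−1)^0/∏(0,1,0,1,0,0)! = 1  (running 1)
⟨..|..⟩ = √(1/3)·(1) = +0.577350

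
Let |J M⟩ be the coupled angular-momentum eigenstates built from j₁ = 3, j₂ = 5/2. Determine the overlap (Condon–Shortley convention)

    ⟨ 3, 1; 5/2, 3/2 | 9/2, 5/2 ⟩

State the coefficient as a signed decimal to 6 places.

−√(10/99) ≈ -0.317821

√[10·1!5!4!/11! · 4!2!4!1!7!2!] = √(92160/11)
  +(−1)^0/∏(0,1,2,4,3,0)! = 1/288  (running 1/288)
  +(−1)^1/∏(1,0,1,3,4,1)! = -1/144  (running -1/288)
⟨..|..⟩ = √(92160/11)·(-1/288) = -0.317821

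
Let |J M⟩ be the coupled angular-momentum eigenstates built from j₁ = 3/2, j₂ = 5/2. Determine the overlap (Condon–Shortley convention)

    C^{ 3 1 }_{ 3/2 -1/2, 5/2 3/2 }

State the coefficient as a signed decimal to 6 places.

√[7·1!2!4!/8! · 1!2!4!1!4!2!] = √(96/5)
  +(−1)^0/∏(0,1,2,4,0,0)! = 1/48  (running 1/48)
  +(−1)^1/∏(1,0,1,3,1,1)! = -1/6  (running -7/48)
⟨..|..⟩ = √(96/5)·(-7/48) = -0.639010

-0.639010  (= −√(49/120))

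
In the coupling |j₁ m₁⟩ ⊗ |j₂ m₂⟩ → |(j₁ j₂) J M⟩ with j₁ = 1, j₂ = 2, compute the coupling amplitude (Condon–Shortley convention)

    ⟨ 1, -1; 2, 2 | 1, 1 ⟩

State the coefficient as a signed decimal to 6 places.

+√(3/5) = +0.774597

j₁+j₂−J=2  J+j₁−j₂=0  J−j₁+j₂=2  j₁+j₂+J+1=5
(j₁±m₁, j₂±m₂, J±M) = (0,2,4,0,2,0)
P² = 48/5
sum k=2..2:
  [2] +1/4 = 1/4
S = 1/4
C² = P²·S² = 3/5 ; C = +0.774597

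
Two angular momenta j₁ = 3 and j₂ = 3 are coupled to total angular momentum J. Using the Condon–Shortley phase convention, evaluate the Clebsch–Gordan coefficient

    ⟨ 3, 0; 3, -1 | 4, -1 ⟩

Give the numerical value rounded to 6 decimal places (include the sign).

−√(15/154) ≈ -0.312094

√[9·2!4!4!/11! · 3!3!2!4!3!5!] = √(124416/385)
  +(−1)^0/∏(0,2,3,2,1,2)! = 1/48  (running 1/48)
  +(−1)^1/∏(1,1,2,1,2,3)! = -1/24  (running -1/48)
  +(−1)^2/∏(2,0,1,0,3,4)! = 1/288  (running -5/288)
⟨..|..⟩ = √(124416/385)·(-5/288) = -0.312094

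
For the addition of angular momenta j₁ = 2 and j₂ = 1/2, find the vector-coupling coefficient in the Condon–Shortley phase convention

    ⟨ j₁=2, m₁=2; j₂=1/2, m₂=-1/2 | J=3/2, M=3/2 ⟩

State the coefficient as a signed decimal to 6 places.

j₁+j₂−J=1  J+j₁−j₂=3  J−j₁+j₂=0  j₁+j₂+J+1=5
(j₁±m₁, j₂±m₂, J±M) = (4,0,0,1,3,0)
P² = 144/5
sum k=0..0:
  [0] +1/6 = 1/6
S = 1/6
C² = P²·S² = 4/5 ; C = +0.894427

+√(4/5) ≈ +0.894427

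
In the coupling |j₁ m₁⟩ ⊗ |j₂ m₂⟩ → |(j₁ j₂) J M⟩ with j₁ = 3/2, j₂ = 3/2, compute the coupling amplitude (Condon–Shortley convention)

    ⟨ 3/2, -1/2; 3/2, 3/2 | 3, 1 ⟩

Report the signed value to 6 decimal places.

j₁+j₂−J=0  J+j₁−j₂=3  J−j₁+j₂=3  j₁+j₂+J+1=7
(j₁±m₁, j₂±m₂, J±M) = (1,2,3,0,4,2)
P² = 144/5
sum k=0..0:
  [0] +1/12 = 1/12
S = 1/12
C² = P²·S² = 1/5 ; C = +0.447214

+0.447214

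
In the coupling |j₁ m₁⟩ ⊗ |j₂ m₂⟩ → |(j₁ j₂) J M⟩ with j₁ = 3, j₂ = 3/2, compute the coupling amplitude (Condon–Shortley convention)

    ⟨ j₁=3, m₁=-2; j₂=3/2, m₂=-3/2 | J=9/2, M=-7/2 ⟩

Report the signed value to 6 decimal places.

+√(2/3) ≈ +0.816497

triangle: 0!·6!·3!/10! = 4320/3628800
(j±m)!: 1!·5!·0!·3!·1!·8! = 29030400
prefactor² = (2J+1)·Δ·N² = 345600
  k=0: +1/(0!·0!·5!·0!·1!·3!) = 1/720
Σ = 1/720  ⇒  CG² = 345600·1/720² = 2/3
CG = +√(2/3) = +0.816497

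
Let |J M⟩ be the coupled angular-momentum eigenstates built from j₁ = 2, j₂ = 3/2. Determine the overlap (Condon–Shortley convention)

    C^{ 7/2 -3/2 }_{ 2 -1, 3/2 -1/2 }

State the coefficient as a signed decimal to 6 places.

+√(4/7) = +0.755929

triangle: 0!*4!*3!/8! = 144/40320
(j±m)!: 1!*3!*1!*2!*2!*5! = 2880
prefactor² = (2J+1)*Δ*N² = 576/7
  k=0: +1/(0!*0!*3!*1!*1!*2!) = 1/12
Σ = 1/12  ⇒  CG² = 576/7*1/12² = 4/7
CG = +√(4/7) = +0.755929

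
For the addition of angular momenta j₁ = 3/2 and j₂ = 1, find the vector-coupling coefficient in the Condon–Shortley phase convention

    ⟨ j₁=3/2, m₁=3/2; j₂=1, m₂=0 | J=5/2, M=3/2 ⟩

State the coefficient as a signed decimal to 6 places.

triangle: 0!*3!*2!/6! = 12/720
(j±m)!: 3!*0!*1!*1!*4!*1! = 144
prefactor² = (2J+1)*Δ*N² = 72/5
  k=0: +1/(0!*0!*0!*1!*3!*1!) = 1/6
Σ = 1/6  ⇒  CG² = 72/5*1/6² = 2/5
CG = +√(2/5) = +0.632456

+0.632456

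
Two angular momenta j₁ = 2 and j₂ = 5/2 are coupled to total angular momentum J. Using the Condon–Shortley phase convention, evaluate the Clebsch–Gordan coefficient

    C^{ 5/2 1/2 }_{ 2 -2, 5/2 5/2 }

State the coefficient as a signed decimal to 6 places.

+√(3/14) ≈ +0.462910

√[6·2!2!3!/8! · 0!4!5!0!3!2!] = √(864/7)
  +(−1)^2/∏(2,0,2,3,0,0)! = 1/24  (running 1/24)
⟨..|..⟩ = √(864/7)·(1/24) = +0.462910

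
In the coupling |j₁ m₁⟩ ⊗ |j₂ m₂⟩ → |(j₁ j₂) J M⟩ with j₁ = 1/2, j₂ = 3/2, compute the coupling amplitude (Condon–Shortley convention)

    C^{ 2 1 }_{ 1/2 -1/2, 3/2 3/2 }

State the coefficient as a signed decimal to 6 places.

+√(1/4) ≈ +0.500000

j₁+j₂−J=0  J+j₁−j₂=1  J−j₁+j₂=3  j₁+j₂+J+1=5
(j₁±m₁, j₂±m₂, J±M) = (0,1,3,0,3,1)
P² = 9
sum k=0..0:
  [0] +1/6 = 1/6
S = 1/6
C² = P²·S² = 1/4 ; C = +0.500000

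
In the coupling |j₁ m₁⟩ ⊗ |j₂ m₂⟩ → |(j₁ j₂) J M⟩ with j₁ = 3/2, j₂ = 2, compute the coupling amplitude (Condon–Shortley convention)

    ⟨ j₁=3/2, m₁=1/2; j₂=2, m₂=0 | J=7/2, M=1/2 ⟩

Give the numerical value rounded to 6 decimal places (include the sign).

+√(18/35) = +0.717137

√[8·0!3!4!/8! · 2!1!2!2!4!3!] = √(1152/35)
  +(−1)^0/∏(0,0,1,2,2,2)! = 1/8  (running 1/8)
⟨..|..⟩ = √(1152/35)·(1/8) = +0.717137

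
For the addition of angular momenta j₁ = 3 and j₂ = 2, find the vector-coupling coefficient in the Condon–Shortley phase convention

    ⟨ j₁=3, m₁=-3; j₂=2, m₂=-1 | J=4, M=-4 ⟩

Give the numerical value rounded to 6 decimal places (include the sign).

-0.774597  (= −√(3/5))

triangle: 1!*5!*3!/10! = 720/3628800
(j±m)!: 0!*6!*1!*3!*0!*8! = 174182400
prefactor² = (2J+1)*Δ*N² = 311040
  k=1: −1/(1!*0!*5!*0!*0!*3!) = -1/720
Σ = -1/720  ⇒  CG² = 311040*(-1/720)² = 3/5
CG = −√(3/5) = -0.774597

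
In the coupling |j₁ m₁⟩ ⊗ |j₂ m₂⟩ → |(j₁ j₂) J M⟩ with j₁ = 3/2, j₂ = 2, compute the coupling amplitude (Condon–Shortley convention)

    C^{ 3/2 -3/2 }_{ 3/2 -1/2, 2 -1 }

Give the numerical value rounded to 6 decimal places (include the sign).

j₁+j₂−J=2  J+j₁−j₂=1  J−j₁+j₂=2  j₁+j₂+J+1=6
(j₁±m₁, j₂±m₂, J±M) = (1,2,1,3,0,3)
P² = 8/5
sum k=1..1:
  [1] −1/2 = -1/2
S = -1/2
C² = P²·S² = 2/5 ; C = -0.632456

−√(2/5) = -0.632456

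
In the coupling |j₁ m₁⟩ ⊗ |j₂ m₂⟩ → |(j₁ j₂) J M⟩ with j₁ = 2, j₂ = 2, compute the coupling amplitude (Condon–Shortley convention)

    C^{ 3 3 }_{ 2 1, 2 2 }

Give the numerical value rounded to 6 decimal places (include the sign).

−√(1/2) = -0.707107

√[7·1!3!3!/8! · 3!1!4!0!6!0!] = √(648)
  +(−1)^1/∏(1,0,0,3,3,0)! = -1/36  (running -1/36)
⟨..|..⟩ = √(648)·(-1/36) = -0.707107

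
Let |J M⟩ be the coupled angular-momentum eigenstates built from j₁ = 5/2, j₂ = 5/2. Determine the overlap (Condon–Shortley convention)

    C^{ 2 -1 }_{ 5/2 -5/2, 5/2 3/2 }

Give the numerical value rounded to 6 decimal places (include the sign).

triangle: 3!*2!*2!/8! = 24/40320
(j±m)!: 0!*5!*4!*1!*1!*3! = 17280
prefactor² = (2J+1)*Δ*N² = 360/7
  k=3: −1/(3!*0!*2!*1!*0!*1!) = -1/12
Σ = -1/12  ⇒  CG² = 360/7*(-1/12)² = 5/14
CG = −√(5/14) = -0.597614

-0.597614  (= −√(5/14))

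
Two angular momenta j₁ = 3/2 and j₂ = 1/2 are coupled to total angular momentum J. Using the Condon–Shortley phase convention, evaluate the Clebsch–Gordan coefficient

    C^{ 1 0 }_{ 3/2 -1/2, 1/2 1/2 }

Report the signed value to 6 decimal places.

j₁+j₂−J=1  J+j₁−j₂=2  J−j₁+j₂=0  j₁+j₂+J+1=4
(j₁±m₁, j₂±m₂, J±M) = (1,2,1,0,1,1)
P² = 1/2
sum k=1..1:
  [1] −1/1 = -1
S = -1
C² = P²·S² = 1/2 ; C = -0.707107

-0.707107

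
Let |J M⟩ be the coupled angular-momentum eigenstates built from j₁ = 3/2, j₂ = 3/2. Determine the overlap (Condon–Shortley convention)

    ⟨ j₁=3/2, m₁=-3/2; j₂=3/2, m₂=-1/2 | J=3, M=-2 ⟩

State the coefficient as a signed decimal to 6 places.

+√(1/2) = +0.707107

√[7·0!3!3!/7! · 0!3!1!2!1!5!] = √(72)
  +(−1)^0/∏(0,0,3,1,0,2)! = 1/12  (running 1/12)
⟨..|..⟩ = √(72)·(1/12) = +0.707107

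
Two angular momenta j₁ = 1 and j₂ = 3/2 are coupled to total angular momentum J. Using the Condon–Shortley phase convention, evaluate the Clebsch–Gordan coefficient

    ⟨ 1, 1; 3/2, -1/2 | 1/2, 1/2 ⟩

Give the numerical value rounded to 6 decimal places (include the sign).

+√(1/6) = +0.408248

j₁+j₂−J=2  J+j₁−j₂=0  J−j₁+j₂=1  j₁+j₂+J+1=4
(j₁±m₁, j₂±m₂, J±M) = (2,0,1,2,1,0)
P² = 2/3
sum k=0..0:
  [0] +1/2 = 1/2
S = 1/2
C² = P²·S² = 1/6 ; C = +0.408248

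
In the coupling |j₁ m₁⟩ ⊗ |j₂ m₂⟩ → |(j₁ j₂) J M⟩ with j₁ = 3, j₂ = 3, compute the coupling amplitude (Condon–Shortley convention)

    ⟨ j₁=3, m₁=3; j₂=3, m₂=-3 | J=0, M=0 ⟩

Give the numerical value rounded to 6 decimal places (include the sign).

+0.377964

triangle: 6!·0!·0!/7! = 720/5040
(j±m)!: 6!·0!·0!·6!·0!·0! = 518400
prefactor² = (2J+1)·Δ·N² = 518400/7
  k=0: +1/(0!·6!·0!·0!·0!·0!) = 1/720
Σ = 1/720  ⇒  CG² = 518400/7·1/720² = 1/7
CG = +√(1/7) = +0.377964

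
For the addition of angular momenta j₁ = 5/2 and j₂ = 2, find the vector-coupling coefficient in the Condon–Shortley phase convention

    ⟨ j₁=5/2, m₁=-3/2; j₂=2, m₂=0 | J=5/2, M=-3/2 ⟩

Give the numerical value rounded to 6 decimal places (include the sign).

−√(1/70) ≈ -0.119523

√[6·2!3!2!/8! · 1!4!2!2!1!4!] = √(288/35)
  +(−1)^1/∏(1,1,3,1,0,1)! = -1/6  (running -1/6)
  +(−1)^2/∏(2,0,2,0,1,2)! = 1/8  (running -1/24)
⟨..|..⟩ = √(288/35)·(-1/24) = -0.119523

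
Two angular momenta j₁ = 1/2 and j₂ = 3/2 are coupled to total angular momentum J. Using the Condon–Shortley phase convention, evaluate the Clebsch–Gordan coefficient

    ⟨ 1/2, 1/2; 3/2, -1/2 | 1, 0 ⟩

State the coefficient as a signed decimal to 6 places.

√[3·1!0!2!/4! · 1!0!1!2!1!1!] = √(1/2)
  +(−1)^0/∏(0,1,0,1,0,1)! = 1  (running 1)
⟨..|..⟩ = √(1/2)·(1) = +0.707107

+0.707107  (= +√(1/2))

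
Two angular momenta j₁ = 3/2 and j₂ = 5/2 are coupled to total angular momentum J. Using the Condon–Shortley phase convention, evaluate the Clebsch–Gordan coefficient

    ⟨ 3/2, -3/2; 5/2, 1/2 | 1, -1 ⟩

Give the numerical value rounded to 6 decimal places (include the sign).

-0.223607

j₁+j₂−J=3  J+j₁−j₂=0  J−j₁+j₂=2  j₁+j₂+J+1=6
(j₁±m₁, j₂±m₂, J±M) = (0,3,3,2,0,2)
P² = 36/5
sum k=3..3:
  [3] −1/12 = -1/12
S = -1/12
C² = P²·S² = 1/20 ; C = -0.223607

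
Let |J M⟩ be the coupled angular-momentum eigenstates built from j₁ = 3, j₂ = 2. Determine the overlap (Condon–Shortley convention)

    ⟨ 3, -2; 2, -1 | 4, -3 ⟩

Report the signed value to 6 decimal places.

triangle: 1!×5!×3!/10! = 720/3628800
(j±m)!: 1!×5!×1!×3!×1!×7! = 3628800
prefactor² = (2J+1)×Δ×N² = 6480
  k=0: +1/(0!×1!×5!×1!×0!×2!) = 1/240
  k=1: −1/(1!×0!×4!×0!×1!×3!) = -1/144
Σ = -1/360  ⇒  CG² = 6480×(-1/360)² = 1/20
CG = −√(1/20) = -0.223607

−√(1/20) ≈ -0.223607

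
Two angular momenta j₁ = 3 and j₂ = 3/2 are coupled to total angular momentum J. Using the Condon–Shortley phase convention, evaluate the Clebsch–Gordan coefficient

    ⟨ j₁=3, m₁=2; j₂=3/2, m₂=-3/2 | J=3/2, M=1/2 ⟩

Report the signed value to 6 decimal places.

+0.534522  (= +√(2/7))

j₁+j₂−J=3  J+j₁−j₂=3  J−j₁+j₂=0  j₁+j₂+J+1=7
(j₁±m₁, j₂±m₂, J±M) = (5,1,0,3,2,1)
P² = 288/7
sum k=0..0:
  [0] +1/12 = 1/12
S = 1/12
C² = P²·S² = 2/7 ; C = +0.534522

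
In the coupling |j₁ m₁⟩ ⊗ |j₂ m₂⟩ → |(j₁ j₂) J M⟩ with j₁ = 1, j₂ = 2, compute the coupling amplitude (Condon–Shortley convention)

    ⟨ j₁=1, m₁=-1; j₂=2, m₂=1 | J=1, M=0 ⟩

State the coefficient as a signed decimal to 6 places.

√[3·2!0!2!/5! · 0!2!3!1!1!1!] = √(6/5)
  +(−1)^2/∏(2,0,0,1,0,1)! = 1/2  (running 1/2)
⟨..|..⟩ = √(6/5)·(1/2) = +0.547723

+√(3/10) ≈ +0.547723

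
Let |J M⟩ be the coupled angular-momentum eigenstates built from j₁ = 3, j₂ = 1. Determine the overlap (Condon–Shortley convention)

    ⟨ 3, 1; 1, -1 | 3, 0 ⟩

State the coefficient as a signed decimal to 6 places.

+√(1/2) ≈ +0.707107

j₁+j₂−J=1  J+j₁−j₂=5  J−j₁+j₂=1  j₁+j₂+J+1=8
(j₁±m₁, j₂±m₂, J±M) = (4,2,0,2,3,3)
P² = 72
sum k=0..0:
  [0] +1/12 = 1/12
S = 1/12
C² = P²·S² = 1/2 ; C = +0.707107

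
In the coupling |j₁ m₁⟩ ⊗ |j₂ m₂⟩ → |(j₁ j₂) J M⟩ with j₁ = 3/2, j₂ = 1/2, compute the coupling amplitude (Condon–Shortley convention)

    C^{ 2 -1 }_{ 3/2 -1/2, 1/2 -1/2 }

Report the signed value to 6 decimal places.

√[5·0!3!1!/5! · 1!2!0!1!1!3!] = √(3)
  +(−1)^0/∏(0,0,2,0,1,1)! = 1/2  (running 1/2)
⟨..|..⟩ = √(3)·(1/2) = +0.866025

+0.866025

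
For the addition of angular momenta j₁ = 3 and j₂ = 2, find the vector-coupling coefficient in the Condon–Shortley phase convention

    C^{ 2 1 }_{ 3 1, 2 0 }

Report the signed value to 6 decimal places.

-0.377964  (= −√(1/7))

√[5·3!3!1!/8! · 4!2!2!2!3!1!] = √(36/7)
  +(−1)^1/∏(1,2,1,1,2,0)! = -1/4  (running -1/4)
  +(−1)^2/∏(2,1,0,0,3,1)! = 1/12  (running -1/6)
⟨..|..⟩ = √(36/7)·(-1/6) = -0.377964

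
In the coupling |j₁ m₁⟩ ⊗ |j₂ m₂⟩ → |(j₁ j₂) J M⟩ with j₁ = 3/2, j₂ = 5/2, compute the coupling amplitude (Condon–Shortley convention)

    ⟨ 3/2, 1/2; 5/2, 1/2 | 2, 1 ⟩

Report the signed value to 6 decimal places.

−√(25/84) = -0.545545

√[5·2!1!3!/7! · 2!1!3!2!3!1!] = √(12/7)
  +(−1)^0/∏(0,2,1,3,0,0)! = 1/12  (running 1/12)
  +(−1)^1/∏(1,1,0,2,1,1)! = -1/2  (running -5/12)
⟨..|..⟩ = √(12/7)·(-5/12) = -0.545545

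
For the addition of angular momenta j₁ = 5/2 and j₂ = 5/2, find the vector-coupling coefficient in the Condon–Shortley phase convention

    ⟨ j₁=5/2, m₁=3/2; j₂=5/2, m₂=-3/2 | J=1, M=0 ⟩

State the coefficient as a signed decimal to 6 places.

√[3·4!1!1!/7! · 4!1!1!4!1!1!] = √(288/35)
  +(−1)^0/∏(0,4,1,1,0,0)! = 1/24  (running 1/24)
  +(−1)^1/∏(1,3,0,0,1,1)! = -1/6  (running -1/8)
⟨..|..⟩ = √(288/35)·(-1/8) = -0.358569

-0.358569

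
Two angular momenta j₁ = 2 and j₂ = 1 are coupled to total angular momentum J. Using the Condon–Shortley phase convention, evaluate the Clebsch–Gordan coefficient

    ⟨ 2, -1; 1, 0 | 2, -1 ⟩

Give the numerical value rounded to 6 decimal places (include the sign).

√[5·1!3!1!/6! · 1!3!1!1!1!3!] = √(3/2)
  +(−1)^0/∏(0,1,3,1,0,0)! = 1/6  (running 1/6)
  +(−1)^1/∏(1,0,2,0,1,1)! = -1/2  (running -1/3)
⟨..|..⟩ = √(3/2)·(-1/3) = -0.408248

-0.408248  (= −√(1/6))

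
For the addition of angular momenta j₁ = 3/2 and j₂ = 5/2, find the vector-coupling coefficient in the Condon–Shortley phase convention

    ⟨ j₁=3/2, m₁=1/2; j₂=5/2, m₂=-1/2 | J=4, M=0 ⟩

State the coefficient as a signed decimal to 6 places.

√[9·0!3!5!/9! · 2!1!2!3!4!4!] = √(1728/7)
  +(−1)^0/∏(0,0,1,2,2,3)! = 1/24  (running 1/24)
⟨..|..⟩ = √(1728/7)·(1/24) = +0.654654

+√(3/7) ≈ +0.654654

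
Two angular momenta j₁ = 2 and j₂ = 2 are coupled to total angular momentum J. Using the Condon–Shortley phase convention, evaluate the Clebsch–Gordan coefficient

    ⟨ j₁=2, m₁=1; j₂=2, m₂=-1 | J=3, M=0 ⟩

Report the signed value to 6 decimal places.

+0.632456

j₁+j₂−J=1  J+j₁−j₂=3  J−j₁+j₂=3  j₁+j₂+J+1=8
(j₁±m₁, j₂±m₂, J±M) = (3,1,1,3,3,3)
P² = 81/10
sum k=0..1:
  [0] +1/4 = 1/4
  [1] −1/36 = -1/36
S = 2/9
C² = P²·S² = 2/5 ; C = +0.632456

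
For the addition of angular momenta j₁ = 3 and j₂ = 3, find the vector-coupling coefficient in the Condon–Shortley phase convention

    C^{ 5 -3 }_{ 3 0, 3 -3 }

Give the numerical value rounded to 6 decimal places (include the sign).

+√(1/3) ≈ +0.577350

√[11·1!5!5!/12! · 3!3!0!6!2!8!] = √(691200)
  +(−1)^0/∏(0,1,3,0,2,5)! = 1/1440  (running 1/1440)
⟨..|..⟩ = √(691200)·(1/1440) = +0.577350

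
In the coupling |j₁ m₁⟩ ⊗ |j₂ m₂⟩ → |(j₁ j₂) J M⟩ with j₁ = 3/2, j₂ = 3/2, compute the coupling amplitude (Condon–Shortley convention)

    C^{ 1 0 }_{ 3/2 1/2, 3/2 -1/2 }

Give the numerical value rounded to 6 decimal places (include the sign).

−√(1/20) ≈ -0.223607

√[3·2!1!1!/5! · 2!1!1!2!1!1!] = √(1/5)
  +(−1)^0/∏(0,2,1,1,0,0)! = 1/2  (running 1/2)
  +(−1)^1/∏(1,1,0,0,1,1)! = -1  (running -1/2)
⟨..|..⟩ = √(1/5)·(-1/2) = -0.223607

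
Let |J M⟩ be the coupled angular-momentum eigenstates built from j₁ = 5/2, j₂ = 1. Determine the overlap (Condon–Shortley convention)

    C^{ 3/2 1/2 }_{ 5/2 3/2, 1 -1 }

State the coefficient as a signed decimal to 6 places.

√[4·2!3!0!/6! · 4!1!0!2!2!1!] = √(32/5)
  +(−1)^0/∏(0,2,1,0,2,0)! = 1/4  (running 1/4)
⟨..|..⟩ = √(32/5)·(1/4) = +0.632456

+√(2/5) ≈ +0.632456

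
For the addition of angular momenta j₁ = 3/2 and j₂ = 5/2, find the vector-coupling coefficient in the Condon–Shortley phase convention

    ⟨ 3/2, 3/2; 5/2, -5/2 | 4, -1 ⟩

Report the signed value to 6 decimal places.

triangle: 0!*3!*5!/9! = 720/362880
(j±m)!: 3!*0!*0!*5!*3!*5! = 518400
prefactor² = (2J+1)*Δ*N² = 64800/7
  k=0: +1/(0!*0!*0!*0!*3!*5!) = 1/720
Σ = 1/720  ⇒  CG² = 64800/7*1/720² = 1/56
CG = +√(1/56) = +0.133631

+0.133631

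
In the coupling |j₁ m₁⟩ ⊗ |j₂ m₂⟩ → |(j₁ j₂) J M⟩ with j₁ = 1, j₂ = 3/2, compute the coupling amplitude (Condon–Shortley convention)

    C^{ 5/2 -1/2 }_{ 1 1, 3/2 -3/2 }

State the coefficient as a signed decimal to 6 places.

√[6·0!2!3!/6! · 2!0!0!3!2!3!] = √(72/5)
  +(−1)^0/∏(0,0,0,0,2,3)! = 1/12  (running 1/12)
⟨..|..⟩ = √(72/5)·(1/12) = +0.316228

+√(1/10) ≈ +0.316228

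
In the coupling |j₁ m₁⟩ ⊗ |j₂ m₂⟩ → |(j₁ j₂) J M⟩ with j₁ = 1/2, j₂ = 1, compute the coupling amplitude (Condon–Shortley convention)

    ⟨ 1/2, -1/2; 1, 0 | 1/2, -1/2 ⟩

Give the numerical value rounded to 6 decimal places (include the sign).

−√(1/3) = -0.577350

j₁+j₂−J=1  J+j₁−j₂=0  J−j₁+j₂=1  j₁+j₂+J+1=3
(j₁±m₁, j₂±m₂, J±M) = (0,1,1,1,0,1)
P² = 1/3
sum k=1..1:
  [1] −1/1 = -1
S = -1
C² = P²·S² = 1/3 ; C = -0.577350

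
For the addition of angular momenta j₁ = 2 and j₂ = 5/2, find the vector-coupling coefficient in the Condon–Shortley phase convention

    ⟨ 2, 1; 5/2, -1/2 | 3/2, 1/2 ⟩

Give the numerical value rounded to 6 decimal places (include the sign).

j₁+j₂−J=3  J+j₁−j₂=1  J−j₁+j₂=2  j₁+j₂+J+1=7
(j₁±m₁, j₂±m₂, J±M) = (3,1,2,3,2,1)
P² = 48/35
sum k=0..1:
  [0] +1/12 = 1/12
  [1] −1/2 = -1/2
S = -5/12
C² = P²·S² = 5/21 ; C = -0.487950

-0.487950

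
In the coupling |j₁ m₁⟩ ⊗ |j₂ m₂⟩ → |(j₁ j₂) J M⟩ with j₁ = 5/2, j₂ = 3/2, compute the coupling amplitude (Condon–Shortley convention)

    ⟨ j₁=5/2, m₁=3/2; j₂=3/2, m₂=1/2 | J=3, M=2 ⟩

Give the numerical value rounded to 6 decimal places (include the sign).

triangle: 1!×4!×2!/8! = 48/40320
(j±m)!: 4!×1!×2!×1!×5!×1! = 5760
prefactor² = (2J+1)×Δ×N² = 48
  k=0: +1/(0!×1!×1!×2!×3!×0!) = 1/12
  k=1: −1/(1!×0!×0!×1!×4!×1!) = -1/24
Σ = 1/24  ⇒  CG² = 48×1/24² = 1/12
CG = +√(1/12) = +0.288675

+0.288675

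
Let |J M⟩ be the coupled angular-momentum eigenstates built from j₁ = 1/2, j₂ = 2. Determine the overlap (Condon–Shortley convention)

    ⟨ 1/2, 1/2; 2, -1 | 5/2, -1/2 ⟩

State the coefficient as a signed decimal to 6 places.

+√(2/5) = +0.632456

j₁+j₂−J=0  J+j₁−j₂=1  J−j₁+j₂=4  j₁+j₂+J+1=6
(j₁±m₁, j₂±m₂, J±M) = (1,0,1,3,2,3)
P² = 72/5
sum k=0..0:
  [0] +1/6 = 1/6
S = 1/6
C² = P²·S² = 2/5 ; C = +0.632456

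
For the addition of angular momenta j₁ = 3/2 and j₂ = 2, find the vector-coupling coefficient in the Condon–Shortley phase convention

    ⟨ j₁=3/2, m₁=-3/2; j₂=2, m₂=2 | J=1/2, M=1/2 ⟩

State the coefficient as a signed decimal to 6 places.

−√(2/5) = -0.632456

j₁+j₂−J=3  J+j₁−j₂=0  J−j₁+j₂=1  j₁+j₂+J+1=5
(j₁±m₁, j₂±m₂, J±M) = (0,3,4,0,1,0)
P² = 72/5
sum k=3..3:
  [3] −1/6 = -1/6
S = -1/6
C² = P²·S² = 2/5 ; C = -0.632456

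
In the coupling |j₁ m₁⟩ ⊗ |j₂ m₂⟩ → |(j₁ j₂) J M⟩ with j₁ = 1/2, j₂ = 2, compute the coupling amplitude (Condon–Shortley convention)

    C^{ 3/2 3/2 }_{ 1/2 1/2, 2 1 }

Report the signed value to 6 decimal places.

triangle: 1!×0!×3!/5! = 6/120
(j±m)!: 1!×0!×3!×1!×3!×0! = 36
prefactor² = (2J+1)×Δ×N² = 36/5
  k=0: +1/(0!×1!×0!×3!×0!×0!) = 1/6
Σ = 1/6  ⇒  CG² = 36/5×1/6² = 1/5
CG = +√(1/5) = +0.447214

+√(1/5) ≈ +0.447214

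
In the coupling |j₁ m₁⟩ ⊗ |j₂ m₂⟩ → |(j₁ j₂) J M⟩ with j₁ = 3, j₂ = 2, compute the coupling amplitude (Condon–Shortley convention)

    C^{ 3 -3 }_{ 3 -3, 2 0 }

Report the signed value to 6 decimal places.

+0.645497  (= +√(5/12))

triangle: 2!*4!*2!/9! = 96/362880
(j±m)!: 0!*6!*2!*2!*0!*6! = 2073600
prefactor² = (2J+1)*Δ*N² = 3840
  k=2: +1/(2!*0!*4!*0!*0!*2!) = 1/96
Σ = 1/96  ⇒  CG² = 3840*1/96² = 5/12
CG = +√(5/12) = +0.645497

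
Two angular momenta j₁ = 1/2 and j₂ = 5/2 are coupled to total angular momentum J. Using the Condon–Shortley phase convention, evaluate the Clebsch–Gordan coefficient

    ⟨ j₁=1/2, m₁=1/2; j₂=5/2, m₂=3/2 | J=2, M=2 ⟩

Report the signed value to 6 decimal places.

√[5·1!0!4!/6! · 1!0!4!1!4!0!] = √(96)
  +(−1)^0/∏(0,1,0,4,0,0)! = 1/24  (running 1/24)
⟨..|..⟩ = √(96)·(1/24) = +0.408248

+√(1/6) = +0.408248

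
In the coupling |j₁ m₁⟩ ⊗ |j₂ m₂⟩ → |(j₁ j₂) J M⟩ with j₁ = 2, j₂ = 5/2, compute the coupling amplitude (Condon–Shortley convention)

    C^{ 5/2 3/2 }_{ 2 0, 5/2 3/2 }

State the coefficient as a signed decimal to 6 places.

−√(1/70) ≈ -0.119523

j₁+j₂−J=2  J+j₁−j₂=2  J−j₁+j₂=3  j₁+j₂+J+1=8
(j₁±m₁, j₂±m₂, J±M) = (2,2,4,1,4,1)
P² = 288/35
sum k=1..2:
  [1] −1/6 = -1/6
  [2] +1/8 = 1/8
S = -1/24
C² = P²·S² = 1/70 ; C = -0.119523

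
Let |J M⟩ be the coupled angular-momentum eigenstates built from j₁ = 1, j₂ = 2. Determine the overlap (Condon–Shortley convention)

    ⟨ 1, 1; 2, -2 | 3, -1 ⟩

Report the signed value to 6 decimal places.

triangle: 0!*2!*4!/7! = 48/5040
(j±m)!: 2!*0!*0!*4!*2!*4! = 2304
prefactor² = (2J+1)*Δ*N² = 768/5
  k=0: +1/(0!*0!*0!*0!*2!*4!) = 1/48
Σ = 1/48  ⇒  CG² = 768/5*1/48² = 1/15
CG = +√(1/15) = +0.258199

+√(1/15) ≈ +0.258199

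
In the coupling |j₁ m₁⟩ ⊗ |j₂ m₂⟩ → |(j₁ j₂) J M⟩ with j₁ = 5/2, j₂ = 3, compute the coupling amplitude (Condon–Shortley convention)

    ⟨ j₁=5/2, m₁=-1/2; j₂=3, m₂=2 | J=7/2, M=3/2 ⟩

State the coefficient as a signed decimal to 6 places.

+√(2/21) ≈ +0.308607

√[8·2!3!4!/10! · 2!3!5!1!5!2!] = √(1536/7)
  +(−1)^1/∏(1,1,2,4,1,0)! = -1/48  (running -1/48)
  +(−1)^2/∏(2,0,1,3,2,1)! = 1/24  (running 1/48)
⟨..|..⟩ = √(1536/7)·(1/48) = +0.308607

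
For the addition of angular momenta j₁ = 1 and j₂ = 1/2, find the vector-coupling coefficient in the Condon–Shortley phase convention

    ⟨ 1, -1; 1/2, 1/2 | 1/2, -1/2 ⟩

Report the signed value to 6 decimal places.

-0.816497  (= −√(2/3))

√[2·1!1!0!/3! · 0!2!1!0!0!1!] = √(2/3)
  +(−1)^1/∏(1,0,1,0,0,0)! = -1  (running -1)
⟨..|..⟩ = √(2/3)·(-1) = -0.816497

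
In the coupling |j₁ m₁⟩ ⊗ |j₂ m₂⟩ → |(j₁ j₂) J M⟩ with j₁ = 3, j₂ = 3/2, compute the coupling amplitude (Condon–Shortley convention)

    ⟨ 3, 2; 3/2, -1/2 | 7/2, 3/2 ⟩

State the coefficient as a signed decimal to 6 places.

+√(3/7) ≈ +0.654654

triangle: 1!×5!×2!/9! = 240/362880
(j±m)!: 5!×1!×1!×2!×5!×2! = 57600
prefactor² = (2J+1)×Δ×N² = 6400/21
  k=0: +1/(0!×1!×1!×1!×4!×1!) = 1/24
  k=1: −1/(1!×0!×0!×0!×5!×2!) = -1/240
Σ = 3/80  ⇒  CG² = 6400/21×3/80² = 3/7
CG = +√(3/7) = +0.654654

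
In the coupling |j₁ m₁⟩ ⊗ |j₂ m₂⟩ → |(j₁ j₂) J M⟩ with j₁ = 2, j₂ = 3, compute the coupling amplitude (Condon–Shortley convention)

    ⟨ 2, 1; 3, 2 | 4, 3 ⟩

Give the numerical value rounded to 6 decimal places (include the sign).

√[9·1!3!5!/10! · 3!1!5!1!7!1!] = √(6480)
  +(−1)^0/∏(0,1,1,5,2,0)! = 1/240  (running 1/240)
  +(−1)^1/∏(1,0,0,4,3,1)! = -1/144  (running -1/360)
⟨..|..⟩ = √(6480)·(-1/360) = -0.223607

-0.223607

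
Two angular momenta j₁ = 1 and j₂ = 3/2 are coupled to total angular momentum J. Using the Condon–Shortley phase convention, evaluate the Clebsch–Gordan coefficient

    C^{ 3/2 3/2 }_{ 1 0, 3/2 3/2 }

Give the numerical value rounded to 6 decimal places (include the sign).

√[4·1!1!2!/5! · 1!1!3!0!3!0!] = √(12/5)
  +(−1)^1/∏(1,0,0,2,1,0)! = -1/2  (running -1/2)
⟨..|..⟩ = √(12/5)·(-1/2) = -0.774597

-0.774597  (= −√(3/5))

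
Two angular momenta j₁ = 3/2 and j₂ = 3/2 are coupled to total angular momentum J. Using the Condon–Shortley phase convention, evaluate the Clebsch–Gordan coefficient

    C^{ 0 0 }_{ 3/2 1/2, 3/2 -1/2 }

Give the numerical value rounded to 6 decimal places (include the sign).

triangle: 3!*0!*0!/4! = 6/24
(j±m)!: 2!*1!*1!*2!*0!*0! = 4
prefactor² = (2J+1)*Δ*N² = 1
  k=1: −1/(1!*2!*0!*0!*0!*0!) = -1/2
Σ = -1/2  ⇒  CG² = 1*(-1/2)² = 1/4
CG = −√(1/4) = -0.500000

-0.500000  (= −√(1/4))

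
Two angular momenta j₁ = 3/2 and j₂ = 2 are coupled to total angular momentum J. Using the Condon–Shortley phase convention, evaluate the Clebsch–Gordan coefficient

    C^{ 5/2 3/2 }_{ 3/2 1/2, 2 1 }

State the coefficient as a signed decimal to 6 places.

-0.169031  (= −√(1/35))

j₁+j₂−J=1  J+j₁−j₂=2  J−j₁+j₂=3  j₁+j₂+J+1=7
(j₁±m₁, j₂±m₂, J±M) = (2,1,3,1,4,1)
P² = 144/35
sum k=0..1:
  [0] +1/6 = 1/6
  [1] −1/4 = -1/4
S = -1/12
C² = P²·S² = 1/35 ; C = -0.169031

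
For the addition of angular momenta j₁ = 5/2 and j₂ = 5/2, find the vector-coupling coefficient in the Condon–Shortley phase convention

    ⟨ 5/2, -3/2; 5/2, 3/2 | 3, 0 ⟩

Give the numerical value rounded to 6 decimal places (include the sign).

+0.521749  (= +√(49/180))

√[7·2!3!3!/9! · 1!4!4!1!3!3!] = √(144/5)
  +(−1)^1/∏(1,1,3,3,0,0)! = -1/36  (running -1/36)
  +(−1)^2/∏(2,0,2,2,1,1)! = 1/8  (running 7/72)
⟨..|..⟩ = √(144/5)·(7/72) = +0.521749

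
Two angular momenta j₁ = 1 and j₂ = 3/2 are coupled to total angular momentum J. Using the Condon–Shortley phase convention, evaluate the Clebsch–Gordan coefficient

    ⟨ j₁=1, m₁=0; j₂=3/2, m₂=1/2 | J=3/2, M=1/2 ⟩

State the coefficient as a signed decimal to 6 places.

j₁+j₂−J=1  J+j₁−j₂=1  J−j₁+j₂=2  j₁+j₂+J+1=5
(j₁±m₁, j₂±m₂, J±M) = (1,1,2,1,2,1)
P² = 4/15
sum k=0..1:
  [0] +1/2 = 1/2
  [1] −1/1 = -1
S = -1/2
C² = P²·S² = 1/15 ; C = -0.258199

-0.258199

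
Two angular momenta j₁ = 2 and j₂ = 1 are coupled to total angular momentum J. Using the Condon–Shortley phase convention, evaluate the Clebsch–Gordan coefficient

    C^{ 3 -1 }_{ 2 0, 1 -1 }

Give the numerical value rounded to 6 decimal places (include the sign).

+√(2/5) = +0.632456

√[7·0!4!2!/7! · 2!2!0!2!2!4!] = √(128/5)
  +(−1)^0/∏(0,0,2,0,2,2)! = 1/8  (running 1/8)
⟨..|..⟩ = √(128/5)·(1/8) = +0.632456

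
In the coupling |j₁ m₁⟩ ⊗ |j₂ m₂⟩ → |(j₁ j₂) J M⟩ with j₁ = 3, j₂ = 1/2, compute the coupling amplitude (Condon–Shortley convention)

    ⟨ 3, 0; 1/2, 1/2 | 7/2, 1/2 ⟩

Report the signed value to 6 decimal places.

√[8·0!6!1!/8! · 3!3!1!0!4!3!] = √(5184/7)
  +(−1)^0/∏(0,0,3,1,3,0)! = 1/36  (running 1/36)
⟨..|..⟩ = √(5184/7)·(1/36) = +0.755929

+√(4/7) = +0.755929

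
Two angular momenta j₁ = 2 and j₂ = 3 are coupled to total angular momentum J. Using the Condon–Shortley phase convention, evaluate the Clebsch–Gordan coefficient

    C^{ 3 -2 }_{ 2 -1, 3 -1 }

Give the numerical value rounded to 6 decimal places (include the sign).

−√(1/4) = -0.500000

triangle: 2!×2!×4!/9! = 96/362880
(j±m)!: 1!×3!×2!×4!×1!×5! = 34560
prefactor² = (2J+1)×Δ×N² = 64
  k=1: −1/(1!×1!×2!×1!×0!×3!) = -1/12
  k=2: +1/(2!×0!×1!×0!×1!×4!) = 1/48
Σ = -1/16  ⇒  CG² = 64×(-1/16)² = 1/4
CG = −√(1/4) = -0.500000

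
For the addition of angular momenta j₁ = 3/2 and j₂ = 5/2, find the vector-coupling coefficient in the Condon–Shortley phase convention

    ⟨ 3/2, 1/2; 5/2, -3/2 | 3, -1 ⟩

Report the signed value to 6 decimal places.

j₁+j₂−J=1  J+j₁−j₂=2  J−j₁+j₂=4  j₁+j₂+J+1=8
(j₁±m₁, j₂±m₂, J±M) = (2,1,1,4,2,4)
P² = 96/5
sum k=0..1:
  [0] +1/6 = 1/6
  [1] −1/48 = -1/48
S = 7/48
C² = P²·S² = 49/120 ; C = +0.639010

+0.639010  (= +√(49/120))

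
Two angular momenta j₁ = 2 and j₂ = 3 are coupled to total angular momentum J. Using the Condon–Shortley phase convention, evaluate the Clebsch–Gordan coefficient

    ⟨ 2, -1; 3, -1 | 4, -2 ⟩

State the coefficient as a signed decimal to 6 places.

-0.188982

j₁+j₂−J=1  J+j₁−j₂=3  J−j₁+j₂=5  j₁+j₂+J+1=10
(j₁±m₁, j₂±m₂, J±M) = (1,3,2,4,2,6)
P² = 5184/7
sum k=0..1:
  [0] +1/72 = 1/72
  [1] −1/48 = -1/48
S = -1/144
C² = P²·S² = 1/28 ; C = -0.188982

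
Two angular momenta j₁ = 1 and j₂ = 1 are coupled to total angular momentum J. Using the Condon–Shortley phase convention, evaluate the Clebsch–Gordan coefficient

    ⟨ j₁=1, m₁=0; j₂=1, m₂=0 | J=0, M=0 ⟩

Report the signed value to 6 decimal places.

√[1·2!0!0!/3! · 1!1!1!1!0!0!] = √(1/3)
  +(−1)^1/∏(1,1,0,0,0,0)! = -1  (running -1)
⟨..|..⟩ = √(1/3)·(-1) = -0.577350

−√(1/3) = -0.577350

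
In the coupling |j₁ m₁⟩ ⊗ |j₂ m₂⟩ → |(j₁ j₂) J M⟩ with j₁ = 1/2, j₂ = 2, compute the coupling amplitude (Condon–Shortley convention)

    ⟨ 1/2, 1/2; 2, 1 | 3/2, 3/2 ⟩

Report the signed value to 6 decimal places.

+√(1/5) ≈ +0.447214

triangle: 1!×0!×3!/5! = 6/120
(j±m)!: 1!×0!×3!×1!×3!×0! = 36
prefactor² = (2J+1)×Δ×N² = 36/5
  k=0: +1/(0!×1!×0!×3!×0!×0!) = 1/6
Σ = 1/6  ⇒  CG² = 36/5×1/6² = 1/5
CG = +√(1/5) = +0.447214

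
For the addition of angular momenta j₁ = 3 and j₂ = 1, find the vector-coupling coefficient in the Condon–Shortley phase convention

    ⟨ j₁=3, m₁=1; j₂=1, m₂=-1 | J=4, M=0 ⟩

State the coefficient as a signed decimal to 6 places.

+0.462910

√[9·0!6!2!/9! · 4!2!0!2!4!4!] = √(13824/7)
  +(−1)^0/∏(0,0,2,0,4,2)! = 1/96  (running 1/96)
⟨..|..⟩ = √(13824/7)·(1/96) = +0.462910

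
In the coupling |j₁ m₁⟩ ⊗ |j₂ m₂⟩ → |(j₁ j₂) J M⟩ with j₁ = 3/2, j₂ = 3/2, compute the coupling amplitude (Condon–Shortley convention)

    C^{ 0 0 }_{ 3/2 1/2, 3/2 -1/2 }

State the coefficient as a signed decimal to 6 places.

triangle: 3!·0!·0!/4! = 6/24
(j±m)!: 2!·1!·1!·2!·0!·0! = 4
prefactor² = (2J+1)·Δ·N² = 1
  k=1: −1/(1!·2!·0!·0!·0!·0!) = -1/2
Σ = -1/2  ⇒  CG² = 1·(-1/2)² = 1/4
CG = −√(1/4) = -0.500000

-0.500000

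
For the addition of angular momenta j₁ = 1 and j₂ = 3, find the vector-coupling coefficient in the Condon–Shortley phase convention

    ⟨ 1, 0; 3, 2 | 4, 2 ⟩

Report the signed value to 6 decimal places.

+0.654654

√[9·0!2!6!/9! · 1!1!5!1!6!2!] = √(43200/7)
  +(−1)^0/∏(0,0,1,5,1,1)! = 1/120  (running 1/120)
⟨..|..⟩ = √(43200/7)·(1/120) = +0.654654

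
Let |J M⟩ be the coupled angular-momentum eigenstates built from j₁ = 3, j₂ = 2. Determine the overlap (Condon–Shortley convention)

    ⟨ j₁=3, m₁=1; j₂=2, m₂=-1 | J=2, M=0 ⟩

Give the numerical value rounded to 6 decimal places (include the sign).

triangle: 3!·3!·1!/8! = 36/40320
(j±m)!: 4!·2!·1!·3!·2!·2! = 1152
prefactor² = (2J+1)·Δ·N² = 36/7
  k=0: +1/(0!·3!·2!·1!·1!·0!) = 1/12
  k=1: −1/(1!·2!·1!·0!·2!·1!) = -1/4
Σ = -1/6  ⇒  CG² = 36/7·(-1/6)² = 1/7
CG = −√(1/7) = -0.377964

−√(1/7) ≈ -0.377964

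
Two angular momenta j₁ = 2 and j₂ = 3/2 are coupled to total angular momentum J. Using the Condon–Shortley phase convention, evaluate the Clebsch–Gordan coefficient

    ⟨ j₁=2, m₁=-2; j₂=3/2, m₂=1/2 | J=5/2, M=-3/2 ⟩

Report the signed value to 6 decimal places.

√[6·1!3!2!/7! · 0!4!2!1!1!4!] = √(576/35)
  +(−1)^1/∏(1,0,3,1,0,1)! = -1/6  (running -1/6)
⟨..|..⟩ = √(576/35)·(-1/6) = -0.676123

−√(16/35) ≈ -0.676123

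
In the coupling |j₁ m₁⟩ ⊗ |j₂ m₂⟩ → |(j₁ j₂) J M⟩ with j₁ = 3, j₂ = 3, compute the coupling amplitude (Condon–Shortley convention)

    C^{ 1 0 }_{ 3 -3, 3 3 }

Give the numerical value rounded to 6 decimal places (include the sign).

−√(9/28) ≈ -0.566947

√[3·5!1!1!/8! · 0!6!6!0!1!1!] = √(32400/7)
  +(−1)^5/∏(5,0,1,1,0,0)! = -1/120  (running -1/120)
⟨..|..⟩ = √(32400/7)·(-1/120) = -0.566947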